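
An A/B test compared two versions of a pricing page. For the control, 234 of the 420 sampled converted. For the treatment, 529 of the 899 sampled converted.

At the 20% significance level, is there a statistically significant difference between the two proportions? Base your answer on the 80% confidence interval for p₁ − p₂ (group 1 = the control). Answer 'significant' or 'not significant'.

First, p̂₁ = 234/420 = 0.5571; p̂₂ = 529/899 = 0.5884.
The two standard errors are √(0.5571×0.4429/420) = 0.02424 and √(0.5884×0.4116/899) = 0.01641.
Because the samples are independent, SE_diff = √(0.02424² + 0.01641²) = 0.02927.
Using z* = 1.282 for 80%, ME = 1.282 × 0.02927 = 0.03752.
p̂₁ − p̂₂ = -0.0313; interval -0.0313 ± 0.03752 gives (-0.06882, 0.00622).
The interval (-0.06882, 0.00622) contains 0, so the difference is not significant.

not significant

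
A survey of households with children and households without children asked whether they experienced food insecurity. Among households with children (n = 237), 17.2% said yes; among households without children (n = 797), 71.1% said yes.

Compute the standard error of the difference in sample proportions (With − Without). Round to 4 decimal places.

0.0293

SE₁ = √(p̂₁(1−p̂₁)/n₁) = √(0.1720·0.8280/237) = 0.02451; SE₂ = √(0.7110·0.2890/797) = 0.01606.
Independent samples: SE of the difference = √(SE₁² + SE₂²) = √(0.0006007401 + 0.0002579236) = 0.02930.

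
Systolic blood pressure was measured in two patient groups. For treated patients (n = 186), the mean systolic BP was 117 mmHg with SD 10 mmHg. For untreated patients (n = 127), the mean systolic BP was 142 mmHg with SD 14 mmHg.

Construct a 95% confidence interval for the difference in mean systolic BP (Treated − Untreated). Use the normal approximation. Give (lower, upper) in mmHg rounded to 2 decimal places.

Standard errors of each mean: 10/√186 = 0.7332 and 14/√127 = 1.2423.
SE(x̄₁ − x̄₂) = √(0.7332² + 1.2423²) = 1.4425 for independent samples with unequal variances.
With z* = 1.960, the margin is 1.960 × 1.4425 = 2.8273.
x̄₁ − x̄₂ = 117 − 142 = -25.0000; the interval is -25.0000 ± 2.8273 = (-27.83, -22.17).

(-27.83, -22.17)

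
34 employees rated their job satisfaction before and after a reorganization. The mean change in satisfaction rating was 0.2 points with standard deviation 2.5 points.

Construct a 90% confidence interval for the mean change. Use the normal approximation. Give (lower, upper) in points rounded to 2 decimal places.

This is a matched-pairs design, so SE = s_d/√n = 2.5/√34 = 0.4287.
Margin = 1.645 × 0.4287 = 0.7052; the interval is 0.2 ± 0.7052 = (-0.51, 0.91).

(-0.51, 0.91)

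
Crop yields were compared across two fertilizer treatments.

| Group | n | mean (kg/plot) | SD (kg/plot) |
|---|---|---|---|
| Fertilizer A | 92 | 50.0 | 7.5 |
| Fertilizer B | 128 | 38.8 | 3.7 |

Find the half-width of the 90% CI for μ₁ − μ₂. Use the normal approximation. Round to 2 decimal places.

1.39

SE₁ = s₁/√n₁ = 7.5/√92 = 0.7819; SE₂ = 3.7/√128 = 0.3270.
Independent samples, unequal variances: SE_diff = √(SE₁² + SE₂²) = √(0.61136761 + 0.106929) = 0.8475.
z* = 1.645, so margin of error = 1.645 × 0.8475 = 1.3941.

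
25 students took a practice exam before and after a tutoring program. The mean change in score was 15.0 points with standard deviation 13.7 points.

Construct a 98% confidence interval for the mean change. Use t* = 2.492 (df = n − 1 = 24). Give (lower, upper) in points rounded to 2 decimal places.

(8.17, 21.83)

This is a matched-pairs design, so SE = s_d/√n = 13.7/√25 = 2.7400.
Margin = 2.492 × 2.7400 = 6.8281; the interval is 15.0 ± 6.8281 = (8.17, 21.83).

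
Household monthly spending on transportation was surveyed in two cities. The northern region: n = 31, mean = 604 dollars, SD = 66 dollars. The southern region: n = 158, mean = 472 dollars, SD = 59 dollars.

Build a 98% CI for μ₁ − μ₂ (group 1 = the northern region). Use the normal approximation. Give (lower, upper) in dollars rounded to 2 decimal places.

(102.34, 161.66)

Standard errors of each mean: 66/√31 = 11.8539 and 59/√158 = 4.6938.
SE(x̄₁ − x̄₂) = √(11.8539² + 4.6938²) = 12.7494 for independent samples with unequal variances.
With z* = 2.326, the margin is 2.326 × 12.7494 = 29.6551.
x̄₁ − x̄₂ = 604 − 472 = 132.0000; the interval is 132.0000 ± 29.6551 = (102.34, 161.66).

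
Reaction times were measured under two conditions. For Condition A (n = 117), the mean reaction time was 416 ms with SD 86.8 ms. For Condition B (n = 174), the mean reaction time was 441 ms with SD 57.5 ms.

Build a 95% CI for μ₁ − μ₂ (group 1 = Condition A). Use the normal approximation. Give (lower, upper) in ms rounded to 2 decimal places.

Per-group SEs: s₁/√n₁ = 86.8/√117 = 8.0247, s₂/√n₂ = 57.5/√174 = 4.3591.
Unpooled SE of the difference: √(64.39581009 + 19.00175281) = 9.1322.
Margin of error = z* · SE = 1.960 × 9.1322 = 17.8991.
x̄₁ − x̄₂ = 416 − 441 = -25.0000.
CI: -25.0000 ± 17.8991 = (-42.90, -7.10).

(-42.90, -7.10)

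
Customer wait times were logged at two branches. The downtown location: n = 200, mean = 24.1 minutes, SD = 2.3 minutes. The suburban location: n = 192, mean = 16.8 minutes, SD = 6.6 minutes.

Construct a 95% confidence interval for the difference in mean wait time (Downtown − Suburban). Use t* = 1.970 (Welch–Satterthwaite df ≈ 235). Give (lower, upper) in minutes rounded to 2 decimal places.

(6.31, 8.29)

Standard errors of each mean: 2.3/√200 = 0.1626 and 6.6/√192 = 0.4763.
SE(x̄₁ − x̄₂) = √(0.1626² + 0.4763²) = 0.5033 for independent samples with unequal variances.
With t* = 1.970, the margin is 1.970 × 0.5033 = 0.9915.
x̄₁ − x̄₂ = 24.1 − 16.8 = 7.3000; the interval is 7.3000 ± 0.9915 = (6.31, 8.29).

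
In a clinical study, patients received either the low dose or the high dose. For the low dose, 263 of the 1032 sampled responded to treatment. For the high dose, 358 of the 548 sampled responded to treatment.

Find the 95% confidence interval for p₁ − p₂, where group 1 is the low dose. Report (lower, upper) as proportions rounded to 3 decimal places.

(-0.446, -0.351)

Sample proportions: 263/1032 = 0.2548, 358/548 = 0.6533.
Each SE is √(p̂(1−p̂)/n): √(0.2548·0.7452/1032) = 0.01356 and √(0.6533·0.3467/548) = 0.02033.
SE(p̂₁ − p̂₂) = √(SE₁² + SE₂²) = √(0.0001838736 + 0.0004133089) = 0.02444, since the two samples are independent.
At 95% confidence z* = 1.960; margin = 1.960 × 0.02444 = 0.04790.
The difference is 0.2548 − 0.6533 = -0.3985, so the interval is -0.3985 ± 0.04790 = (-0.446, -0.351).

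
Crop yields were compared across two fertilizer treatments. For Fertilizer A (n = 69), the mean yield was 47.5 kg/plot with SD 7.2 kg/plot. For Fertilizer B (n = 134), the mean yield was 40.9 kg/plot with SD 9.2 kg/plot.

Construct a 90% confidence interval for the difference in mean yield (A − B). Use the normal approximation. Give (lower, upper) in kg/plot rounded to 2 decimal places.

SE₁ = s₁/√n₁ = 7.2/√69 = 0.8668; SE₂ = 9.2/√134 = 0.7948.
Independent samples, unequal variances: SE_diff = √(SE₁² + SE₂²) = √(0.75134224 + 0.63170704) = 1.1760.
z* = 1.645, so margin of error = 1.645 × 1.1760 = 1.9345.
Difference in means = 47.5 − 40.9 = 6.6000.
6.6000 ± 1.9345 → (4.67, 8.53).

(4.67, 8.53)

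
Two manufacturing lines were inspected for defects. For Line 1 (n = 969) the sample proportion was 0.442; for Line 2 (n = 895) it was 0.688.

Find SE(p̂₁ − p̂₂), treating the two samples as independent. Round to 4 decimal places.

0.0222

SE₁ = √(p̂₁(1−p̂₁)/n₁) = √(0.4420·0.5580/969) = 0.01595; SE₂ = √(0.6880·0.3120/895) = 0.01549.
Independent samples: SE of the difference = √(SE₁² + SE₂²) = √(0.0002544025 + 0.0002399401) = 0.02223.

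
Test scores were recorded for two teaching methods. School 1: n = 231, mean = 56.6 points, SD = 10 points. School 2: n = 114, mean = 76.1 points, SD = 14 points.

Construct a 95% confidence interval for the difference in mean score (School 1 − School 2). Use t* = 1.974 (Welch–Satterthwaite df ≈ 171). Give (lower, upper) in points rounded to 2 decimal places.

Standard errors of each mean: 10/√231 = 0.6580 and 14/√114 = 1.3112.
SE(x̄₁ − x̄₂) = √(0.6580² + 1.3112²) = 1.4670 for independent samples with unequal variances.
With t* = 1.974, the margin is 1.974 × 1.4670 = 2.8959.
x̄₁ − x̄₂ = 56.6 − 76.1 = -19.5000; the interval is -19.5000 ± 2.8959 = (-22.40, -16.60).

(-22.40, -16.60)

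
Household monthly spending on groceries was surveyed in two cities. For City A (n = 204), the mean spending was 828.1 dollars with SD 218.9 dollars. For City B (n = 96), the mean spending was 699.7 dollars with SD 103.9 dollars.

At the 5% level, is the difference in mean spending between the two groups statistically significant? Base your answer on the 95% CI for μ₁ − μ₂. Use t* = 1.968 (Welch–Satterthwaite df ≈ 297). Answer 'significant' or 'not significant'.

significant

SE₁ = s₁/√n₁ = 218.9/√204 = 15.3261; SE₂ = 103.9/√96 = 10.6042.
Independent samples, unequal variances: SE_diff = √(SE₁² + SE₂²) = √(234.88934121 + 112.44905764) = 18.6370.
t* = 1.968, so margin of error = 1.968 × 18.6370 = 36.6776.
Difference in means = 828.1 − 699.7 = 128.4000.
128.4000 ± 36.6776 → (91.7224, 165.0776).
The interval (91.7224, 165.0776) does not contain 0, so the difference is significant.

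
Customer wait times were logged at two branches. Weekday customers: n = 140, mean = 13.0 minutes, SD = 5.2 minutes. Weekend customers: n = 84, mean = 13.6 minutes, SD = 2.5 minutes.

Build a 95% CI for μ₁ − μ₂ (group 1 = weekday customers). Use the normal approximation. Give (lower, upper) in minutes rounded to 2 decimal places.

SE₁ = s₁/√n₁ = 5.2/√140 = 0.4395; SE₂ = 2.5/√84 = 0.2728.
Independent samples, unequal variances: SE_diff = √(SE₁² + SE₂²) = √(0.19316025 + 0.07441984) = 0.5173.
z* = 1.960, so margin of error = 1.960 × 0.5173 = 1.0139.
Difference in means = 13.0 − 13.6 = -0.6000.
-0.6000 ± 1.0139 → (-1.61, 0.41).

(-1.61, 0.41)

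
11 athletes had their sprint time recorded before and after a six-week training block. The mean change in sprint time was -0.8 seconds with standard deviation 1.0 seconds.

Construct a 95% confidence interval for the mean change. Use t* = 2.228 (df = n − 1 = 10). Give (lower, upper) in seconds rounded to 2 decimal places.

Paired design: SE = s_d/√n = 1.0/√11 = 0.3015.
t* = 2.228; margin of error = 2.228 × 0.3015 = 0.6717.
-0.8 ± 0.6717 → (-1.47, -0.13).

(-1.47, -0.13)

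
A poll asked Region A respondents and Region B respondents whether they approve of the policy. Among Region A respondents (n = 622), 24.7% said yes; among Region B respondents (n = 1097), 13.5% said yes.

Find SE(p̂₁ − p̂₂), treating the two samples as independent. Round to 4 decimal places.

SE₁ = √(p̂₁(1−p̂₁)/n₁) = √(0.2470·0.7530/622) = 0.01729; SE₂ = √(0.1350·0.8650/1097) = 0.01032.
Independent samples: SE of the difference = √(SE₁² + SE₂²) = √(0.0002989441 + 0.0001065024) = 0.02014.

0.0201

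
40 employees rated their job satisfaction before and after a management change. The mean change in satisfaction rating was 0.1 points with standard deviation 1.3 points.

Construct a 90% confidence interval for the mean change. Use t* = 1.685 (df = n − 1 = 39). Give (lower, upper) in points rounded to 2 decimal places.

(-0.25, 0.45)

This is a matched-pairs design, so SE = s_d/√n = 1.3/√40 = 0.2055.
Margin = 1.685 × 0.2055 = 0.3463; the interval is 0.1 ± 0.3463 = (-0.25, 0.45).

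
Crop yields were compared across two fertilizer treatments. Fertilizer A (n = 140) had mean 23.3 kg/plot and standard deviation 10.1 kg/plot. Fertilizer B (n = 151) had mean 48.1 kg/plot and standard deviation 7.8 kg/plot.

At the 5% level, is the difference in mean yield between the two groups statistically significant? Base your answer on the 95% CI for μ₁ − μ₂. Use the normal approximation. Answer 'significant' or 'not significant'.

Per-group SEs: s₁/√n₁ = 10.1/√140 = 0.8536, s₂/√n₂ = 7.8/√151 = 0.6348.
Unpooled SE of the difference: √(0.72863296 + 0.40297104) = 1.0638.
Margin of error = z* · SE = 1.960 × 1.0638 = 2.0850.
x̄₁ − x̄₂ = 23.3 − 48.1 = -24.8000.
CI: -24.8000 ± 2.0850 = (-26.8850, -22.7150).
The interval (-26.8850, -22.7150) does not contain 0, so the difference is significant.

significant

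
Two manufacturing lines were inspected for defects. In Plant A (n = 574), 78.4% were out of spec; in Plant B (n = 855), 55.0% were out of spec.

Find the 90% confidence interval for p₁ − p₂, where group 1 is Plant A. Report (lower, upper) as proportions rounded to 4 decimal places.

(0.1942, 0.2738)

The two standard errors are √(0.7840×0.2160/574) = 0.01718 and √(0.5500×0.4500/855) = 0.01701.
Because the samples are independent, SE_diff = √(0.01718² + 0.01701²) = 0.02418.
Using z* = 1.645 for 90%, ME = 1.645 × 0.02418 = 0.03978.
p̂₁ − p̂₂ = 0.2340; interval 0.2340 ± 0.03978 gives (0.1942, 0.2738).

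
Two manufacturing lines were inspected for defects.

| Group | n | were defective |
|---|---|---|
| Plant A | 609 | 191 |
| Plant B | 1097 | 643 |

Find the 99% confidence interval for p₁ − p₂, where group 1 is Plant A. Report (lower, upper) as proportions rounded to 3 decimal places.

First, p̂₁ = 191/609 = 0.3136; p̂₂ = 643/1097 = 0.5861.
The two standard errors are √(0.3136×0.6864/609) = 0.01880 and √(0.5861×0.4139/1097) = 0.01487.
Because the samples are independent, SE_diff = √(0.01880² + 0.01487²) = 0.02397.
Using z* = 2.576 for 99%, ME = 2.576 × 0.02397 = 0.06175.
p̂₁ − p̂₂ = -0.2725; interval -0.2725 ± 0.06175 gives (-0.334, -0.211).

(-0.334, -0.211)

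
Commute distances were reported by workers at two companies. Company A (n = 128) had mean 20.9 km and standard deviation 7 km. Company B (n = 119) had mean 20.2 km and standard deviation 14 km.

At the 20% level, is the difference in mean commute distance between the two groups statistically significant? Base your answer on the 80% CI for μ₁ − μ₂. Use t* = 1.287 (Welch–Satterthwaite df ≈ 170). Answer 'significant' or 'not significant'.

not significant

Standard errors of each mean: 7/√128 = 0.6187 and 14/√119 = 1.2834.
SE(x̄₁ − x̄₂) = √(0.6187² + 1.2834²) = 1.4247 for independent samples with unequal variances.
With t* = 1.287, the margin is 1.287 × 1.4247 = 1.8336.
x̄₁ − x̄₂ = 20.9 − 20.2 = 0.7000; the interval is 0.7000 ± 1.8336 = (-1.1336, 2.5336).
The interval (-1.1336, 2.5336) contains 0, so the difference is not significant.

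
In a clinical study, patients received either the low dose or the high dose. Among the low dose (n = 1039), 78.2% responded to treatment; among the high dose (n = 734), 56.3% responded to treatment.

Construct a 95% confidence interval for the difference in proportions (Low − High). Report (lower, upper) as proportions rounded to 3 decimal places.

(0.175, 0.263)

Each SE is √(p̂(1−p̂)/n): √(0.7820·0.2180/1039) = 0.01281 and √(0.5630·0.4370/734) = 0.01831.
SE(p̂₁ − p̂₂) = √(SE₁² + SE₂²) = √(0.0001640961 + 0.0003352561) = 0.02235, since the two samples are independent.
At 95% confidence z* = 1.960; margin = 1.960 × 0.02235 = 0.04381.
The difference is 0.7820 − 0.5630 = 0.2190, so the interval is 0.2190 ± 0.04381 = (0.175, 0.263).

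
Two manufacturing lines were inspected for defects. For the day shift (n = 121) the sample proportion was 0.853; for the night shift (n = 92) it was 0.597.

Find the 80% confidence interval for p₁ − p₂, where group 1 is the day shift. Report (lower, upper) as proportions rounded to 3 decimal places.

(0.179, 0.333)

The two standard errors are √(0.8530×0.1470/121) = 0.03219 and √(0.5970×0.4030/92) = 0.05114.
Because the samples are independent, SE_diff = √(0.03219² + 0.05114²) = 0.06043.
Using z* = 1.282 for 80%, ME = 1.282 × 0.06043 = 0.07747.
p̂₁ − p̂₂ = 0.2560; interval 0.2560 ± 0.07747 gives (0.179, 0.333).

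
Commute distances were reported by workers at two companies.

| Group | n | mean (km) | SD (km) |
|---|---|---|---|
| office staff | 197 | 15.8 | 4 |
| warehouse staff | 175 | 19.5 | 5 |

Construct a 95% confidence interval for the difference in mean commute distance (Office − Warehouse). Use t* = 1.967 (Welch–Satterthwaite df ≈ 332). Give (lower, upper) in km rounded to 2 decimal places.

Standard errors of each mean: 4/√197 = 0.2850 and 5/√175 = 0.3780.
SE(x̄₁ − x̄₂) = √(0.2850² + 0.3780²) = 0.4734 for independent samples with unequal variances.
With t* = 1.967, the margin is 1.967 × 0.4734 = 0.9312.
x̄₁ − x̄₂ = 15.8 − 19.5 = -3.7000; the interval is -3.7000 ± 0.9312 = (-4.63, -2.77).

(-4.63, -2.77)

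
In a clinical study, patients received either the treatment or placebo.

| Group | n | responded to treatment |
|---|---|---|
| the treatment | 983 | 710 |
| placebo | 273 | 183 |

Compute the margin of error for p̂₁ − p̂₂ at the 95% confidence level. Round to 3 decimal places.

First, p̂₁ = 710/983 = 0.7223; p̂₂ = 183/273 = 0.6703.
The two standard errors are √(0.7223×0.2777/983) = 0.01428 and √(0.6703×0.3297/273) = 0.02845.
Because the samples are independent, SE_diff = √(0.01428² + 0.02845²) = 0.03183.
Using z* = 1.960 for 95%, ME = 1.960 × 0.03183 = 0.06239.

0.062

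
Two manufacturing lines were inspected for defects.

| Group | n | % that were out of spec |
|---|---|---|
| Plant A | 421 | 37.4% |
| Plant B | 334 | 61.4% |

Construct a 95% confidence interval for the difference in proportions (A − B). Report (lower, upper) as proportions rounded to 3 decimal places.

Each SE is √(p̂(1−p̂)/n): √(0.3740·0.6260/421) = 0.02358 and √(0.6140·0.3860/334) = 0.02664.
SE(p̂₁ − p̂₂) = √(SE₁² + SE₂²) = √(0.0005560164 + 0.0007096896) = 0.03558, since the two samples are independent.
At 95% confidence z* = 1.960; margin = 1.960 × 0.03558 = 0.06974.
The difference is 0.3740 − 0.6140 = -0.2400, so the interval is -0.2400 ± 0.06974 = (-0.310, -0.170).

(-0.310, -0.170)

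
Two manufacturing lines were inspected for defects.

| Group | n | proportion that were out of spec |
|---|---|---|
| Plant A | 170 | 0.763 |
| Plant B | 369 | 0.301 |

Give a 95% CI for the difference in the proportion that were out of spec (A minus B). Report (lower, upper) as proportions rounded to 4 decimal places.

The two standard errors are √(0.7630×0.2370/170) = 0.03261 and √(0.3010×0.6990/369) = 0.02388.
Because the samples are independent, SE_diff = √(0.03261² + 0.02388²) = 0.04042.
Using z* = 1.960 for 95%, ME = 1.960 × 0.04042 = 0.07922.
p̂₁ − p̂₂ = 0.4620; interval 0.4620 ± 0.07922 gives (0.3828, 0.5412).

(0.3828, 0.5412)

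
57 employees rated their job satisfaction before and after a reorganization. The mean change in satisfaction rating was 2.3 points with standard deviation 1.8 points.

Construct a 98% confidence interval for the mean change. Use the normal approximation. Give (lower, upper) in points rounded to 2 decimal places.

Paired design: SE = s_d/√n = 1.8/√57 = 0.2384.
z* = 2.326; margin of error = 2.326 × 0.2384 = 0.5545.
2.3 ± 0.5545 → (1.75, 2.85).

(1.75, 2.85)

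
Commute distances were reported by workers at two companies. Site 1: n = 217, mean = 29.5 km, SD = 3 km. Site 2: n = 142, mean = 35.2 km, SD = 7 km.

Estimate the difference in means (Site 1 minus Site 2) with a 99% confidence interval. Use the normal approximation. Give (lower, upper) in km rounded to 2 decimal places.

Standard errors of each mean: 3/√217 = 0.2037 and 7/√142 = 0.5874.
SE(x̄₁ − x̄₂) = √(0.2037² + 0.5874²) = 0.6217 for independent samples with unequal variances.
With z* = 2.576, the margin is 2.576 × 0.6217 = 1.6015.
x̄₁ − x̄₂ = 29.5 − 35.2 = -5.7000; the interval is -5.7000 ± 1.6015 = (-7.30, -4.10).

(-7.30, -4.10)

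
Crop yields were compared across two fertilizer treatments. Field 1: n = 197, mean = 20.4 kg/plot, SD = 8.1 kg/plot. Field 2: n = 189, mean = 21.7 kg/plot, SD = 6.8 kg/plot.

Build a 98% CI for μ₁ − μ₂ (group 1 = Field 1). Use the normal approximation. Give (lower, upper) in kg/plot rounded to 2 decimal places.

SE₁ = s₁/√n₁ = 8.1/√197 = 0.5771; SE₂ = 6.8/√189 = 0.4946.
Independent samples, unequal variances: SE_diff = √(SE₁² + SE₂²) = √(0.33304441 + 0.24462916) = 0.7600.
z* = 2.326, so margin of error = 2.326 × 0.7600 = 1.7678.
Difference in means = 20.4 − 21.7 = -1.3000.
-1.3000 ± 1.7678 → (-3.07, 0.47).

(-3.07, 0.47)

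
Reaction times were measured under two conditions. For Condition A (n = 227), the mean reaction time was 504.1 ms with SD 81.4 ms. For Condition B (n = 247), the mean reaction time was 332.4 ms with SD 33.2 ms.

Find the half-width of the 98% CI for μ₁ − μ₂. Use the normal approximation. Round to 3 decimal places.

Standard errors of each mean: 81.4/√227 = 5.4027 and 33.2/√247 = 2.1125.
SE(x̄₁ − x̄₂) = √(5.4027² + 2.1125²) = 5.8010 for independent samples with unequal variances.
With z* = 2.326, the margin is 2.326 × 5.8010 = 13.4931.

13.493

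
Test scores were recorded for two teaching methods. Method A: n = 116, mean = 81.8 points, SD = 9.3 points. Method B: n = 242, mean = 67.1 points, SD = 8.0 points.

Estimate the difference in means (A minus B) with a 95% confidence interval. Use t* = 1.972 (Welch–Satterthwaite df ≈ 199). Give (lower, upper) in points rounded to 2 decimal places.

(12.72, 16.68)

Standard errors of each mean: 9.3/√116 = 0.8635 and 8.0/√242 = 0.5143.
SE(x̄₁ − x̄₂) = √(0.8635² + 0.5143²) = 1.0051 for independent samples with unequal variances.
With t* = 1.972, the margin is 1.972 × 1.0051 = 1.9821.
x̄₁ − x̄₂ = 81.8 − 67.1 = 14.7000; the interval is 14.7000 ± 1.9821 = (12.72, 16.68).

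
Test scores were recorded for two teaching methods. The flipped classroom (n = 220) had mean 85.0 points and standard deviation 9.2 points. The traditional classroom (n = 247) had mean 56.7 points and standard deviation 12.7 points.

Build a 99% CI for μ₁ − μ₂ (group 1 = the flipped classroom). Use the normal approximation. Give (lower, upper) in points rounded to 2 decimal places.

SE₁ = s₁/√n₁ = 9.2/√220 = 0.6203; SE₂ = 12.7/√247 = 0.8081.
Independent samples, unequal variances: SE_diff = √(SE₁² + SE₂²) = √(0.38477209 + 0.65302561) = 1.0187.
z* = 2.576, so margin of error = 2.576 × 1.0187 = 2.6242.
Difference in means = 85.0 − 56.7 = 28.3000.
28.3000 ± 2.6242 → (25.68, 30.92).

(25.68, 30.92)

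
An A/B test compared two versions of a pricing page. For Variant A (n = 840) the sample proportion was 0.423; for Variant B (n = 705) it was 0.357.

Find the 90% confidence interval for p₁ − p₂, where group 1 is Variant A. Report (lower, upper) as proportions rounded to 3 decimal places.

The two standard errors are √(0.4230×0.5770/840) = 0.01705 and √(0.3570×0.6430/705) = 0.01804.
Because the samples are independent, SE_diff = √(0.01705² + 0.01804²) = 0.02482.
Using z* = 1.645 for 90%, ME = 1.645 × 0.02482 = 0.04083.
p̂₁ − p̂₂ = 0.0660; interval 0.0660 ± 0.04083 gives (0.025, 0.107).

(0.025, 0.107)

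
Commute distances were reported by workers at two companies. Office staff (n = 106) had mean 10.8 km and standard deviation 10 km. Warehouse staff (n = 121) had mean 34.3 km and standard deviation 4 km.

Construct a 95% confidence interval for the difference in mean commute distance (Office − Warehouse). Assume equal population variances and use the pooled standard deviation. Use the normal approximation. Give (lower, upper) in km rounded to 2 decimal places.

(-25.44, -21.56)

s_p = √[((n₁−1)s₁² + (n₂−1)s₂²)/(n₁+n₂−2)] = √[(105·10² + 120·4²)/225] = 7.4297.
SE = 7.4297·√(1/106 + 1/121) = 0.9884.
With z* = 1.960, margin = 1.960 × 0.9884 = 1.9373.
x̄₁ − x̄₂ = 10.8 − 34.3 = -23.5000; interval -23.5000 ± 1.9373 = (-25.44, -21.56).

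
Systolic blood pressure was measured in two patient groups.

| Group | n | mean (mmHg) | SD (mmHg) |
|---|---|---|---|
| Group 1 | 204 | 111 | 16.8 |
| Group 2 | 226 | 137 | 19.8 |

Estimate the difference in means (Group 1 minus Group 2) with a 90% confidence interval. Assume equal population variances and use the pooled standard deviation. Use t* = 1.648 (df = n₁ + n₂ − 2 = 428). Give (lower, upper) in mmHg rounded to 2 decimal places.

Pooled variance s_p² = [203·16.8² + 225·19.8²] / (204+226−2) = 339.9620, so s_p = 18.4381.
SE_diff = s_p·√(1/n₁ + 1/n₂) = 18.4381·√(1/204 + 1/226) = 1.7807.
t* = 1.648; margin = 1.648 × 1.7807 = 2.9346.
Difference = 111 − 137 = -26.0000.
-26.0000 ± 2.9346 → (-28.93, -23.07).

(-28.93, -23.07)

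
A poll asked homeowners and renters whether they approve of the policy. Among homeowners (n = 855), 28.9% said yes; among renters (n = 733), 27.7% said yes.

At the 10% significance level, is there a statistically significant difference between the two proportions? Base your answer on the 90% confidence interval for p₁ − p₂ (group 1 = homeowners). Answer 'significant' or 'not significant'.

The two standard errors are √(0.2890×0.7110/855) = 0.01550 and √(0.2770×0.7230/733) = 0.01653.
Because the samples are independent, SE_diff = √(0.01550² + 0.01653²) = 0.02266.
Using z* = 1.645 for 90%, ME = 1.645 × 0.02266 = 0.03728.
p̂₁ − p̂₂ = 0.0120; interval 0.0120 ± 0.03728 gives (-0.02528, 0.04928).
The interval (-0.02528, 0.04928) contains 0, so the difference is not significant.

not significant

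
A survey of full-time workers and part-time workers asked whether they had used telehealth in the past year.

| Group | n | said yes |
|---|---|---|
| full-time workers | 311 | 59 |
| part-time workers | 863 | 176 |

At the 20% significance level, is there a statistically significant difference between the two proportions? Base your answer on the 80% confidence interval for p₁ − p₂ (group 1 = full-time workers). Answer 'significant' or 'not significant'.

not significant

p̂₁ = 59/311 = 0.1897 and p̂₂ = 176/863 = 0.2039.
SE₁ = √(p̂₁(1−p̂₁)/n₁) = √(0.1897·0.8103/311) = 0.02223; SE₂ = √(0.2039·0.7961/863) = 0.01371.
Independent samples: SE of the difference = √(SE₁² + SE₂²) = √(0.0004941729 + 0.0001879641) = 0.02612.
z* for 80% confidence is 1.282, so the margin of error is 1.282 × 0.02612 = 0.03349.
Point estimate p̂₁ − p̂₂ = 0.1897 − 0.2039 = -0.0142.
-0.0142 ± 0.03349 → (-0.04769, 0.01929).
The interval (-0.04769, 0.01929) contains 0, so the difference is not significant.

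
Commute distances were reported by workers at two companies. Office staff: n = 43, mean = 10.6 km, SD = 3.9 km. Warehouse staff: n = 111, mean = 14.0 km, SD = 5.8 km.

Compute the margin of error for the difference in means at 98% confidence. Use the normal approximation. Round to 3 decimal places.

SE₁ = s₁/√n₁ = 3.9/√43 = 0.5947; SE₂ = 5.8/√111 = 0.5505.
Independent samples, unequal variances: SE_diff = √(SE₁² + SE₂²) = √(0.35366809 + 0.30305025) = 0.8104.
z* = 2.326, so margin of error = 2.326 × 0.8104 = 1.8850.

1.885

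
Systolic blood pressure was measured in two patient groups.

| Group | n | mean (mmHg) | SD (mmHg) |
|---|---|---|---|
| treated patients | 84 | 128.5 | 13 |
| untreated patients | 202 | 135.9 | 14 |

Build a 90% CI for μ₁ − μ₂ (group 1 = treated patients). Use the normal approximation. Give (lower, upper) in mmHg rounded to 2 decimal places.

(-10.24, -4.56)

SE₁ = s₁/√n₁ = 13/√84 = 1.4184; SE₂ = 14/√202 = 0.9850.
Independent samples, unequal variances: SE_diff = √(SE₁² + SE₂²) = √(2.01185856 + 0.970225) = 1.7269.
z* = 1.645, so margin of error = 1.645 × 1.7269 = 2.8408.
Difference in means = 128.5 − 135.9 = -7.4000.
-7.4000 ± 2.8408 → (-10.24, -4.56).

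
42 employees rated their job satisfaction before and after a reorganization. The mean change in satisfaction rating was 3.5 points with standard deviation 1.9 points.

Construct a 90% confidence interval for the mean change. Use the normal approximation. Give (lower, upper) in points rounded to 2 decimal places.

This is a matched-pairs design, so SE = s_d/√n = 1.9/√42 = 0.2932.
Margin = 1.645 × 0.2932 = 0.4823; the interval is 3.5 ± 0.4823 = (3.02, 3.98).

(3.02, 3.98)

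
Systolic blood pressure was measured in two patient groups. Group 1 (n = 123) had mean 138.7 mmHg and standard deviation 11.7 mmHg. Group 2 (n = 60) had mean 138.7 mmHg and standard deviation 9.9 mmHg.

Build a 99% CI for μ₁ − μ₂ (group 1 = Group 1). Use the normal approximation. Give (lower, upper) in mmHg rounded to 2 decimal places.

SE₁ = s₁/√n₁ = 11.7/√123 = 1.0550; SE₂ = 9.9/√60 = 1.2781.
Independent samples, unequal variances: SE_diff = √(SE₁² + SE₂²) = √(1.113025 + 1.63353961) = 1.6573.
z* = 2.576, so margin of error = 2.576 × 1.6573 = 4.2692.
Difference in means = 138.7 − 138.7 = 0.0000.
0.0000 ± 4.2692 → (-4.27, 4.27).

(-4.27, 4.27)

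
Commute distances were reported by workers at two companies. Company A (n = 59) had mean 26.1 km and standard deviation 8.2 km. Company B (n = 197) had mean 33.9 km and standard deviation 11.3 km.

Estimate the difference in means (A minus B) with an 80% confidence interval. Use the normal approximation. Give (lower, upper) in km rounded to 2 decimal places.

SE₁ = s₁/√n₁ = 8.2/√59 = 1.0675; SE₂ = 11.3/√197 = 0.8051.
Independent samples, unequal variances: SE_diff = √(SE₁² + SE₂²) = √(1.13955625 + 0.64818601) = 1.3371.
z* = 1.282, so margin of error = 1.282 × 1.3371 = 1.7142.
Difference in means = 26.1 − 33.9 = -7.8000.
-7.8000 ± 1.7142 → (-9.51, -6.09).

(-9.51, -6.09)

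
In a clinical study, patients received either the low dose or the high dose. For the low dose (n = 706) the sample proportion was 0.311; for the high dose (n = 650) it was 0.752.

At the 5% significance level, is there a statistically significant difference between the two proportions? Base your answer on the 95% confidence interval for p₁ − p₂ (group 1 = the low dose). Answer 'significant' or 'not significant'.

significant

SE₁ = √(p̂₁(1−p̂₁)/n₁) = √(0.3110·0.6890/706) = 0.01742; SE₂ = √(0.7520·0.2480/650) = 0.01694.
Independent samples: SE of the difference = √(SE₁² + SE₂²) = √(0.0003034564 + 0.0002869636) = 0.02430.
z* for 95% confidence is 1.960, so the margin of error is 1.960 × 0.02430 = 0.04763.
Point estimate p̂₁ − p̂₂ = 0.3110 − 0.7520 = -0.4410.
-0.4410 ± 0.04763 → (-0.48863, -0.39337).
The interval (-0.48863, -0.39337) does not contain 0, so the difference is significant.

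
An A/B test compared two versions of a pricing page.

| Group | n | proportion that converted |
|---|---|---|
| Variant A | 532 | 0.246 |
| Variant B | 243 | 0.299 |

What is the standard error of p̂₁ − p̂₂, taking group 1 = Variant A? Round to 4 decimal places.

SE₁ = √(p̂₁(1−p̂₁)/n₁) = √(0.2460·0.7540/532) = 0.01867; SE₂ = √(0.2990·0.7010/243) = 0.02937.
Independent samples: SE of the difference = √(SE₁² + SE₂²) = √(0.0003485689 + 0.0008625969) = 0.03480.

0.0348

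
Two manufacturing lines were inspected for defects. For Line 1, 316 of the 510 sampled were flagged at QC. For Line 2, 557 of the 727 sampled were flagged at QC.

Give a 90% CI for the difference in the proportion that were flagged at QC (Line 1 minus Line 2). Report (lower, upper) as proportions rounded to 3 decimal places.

(-0.190, -0.103)

p̂₁ = 316/510 = 0.6196 and p̂₂ = 557/727 = 0.7662.
SE₁ = √(p̂₁(1−p̂₁)/n₁) = √(0.6196·0.3804/510) = 0.02150; SE₂ = √(0.7662·0.2338/727) = 0.01570.
Independent samples: SE of the difference = √(SE₁² + SE₂²) = √(0.00046225 + 0.00024649) = 0.02662.
z* for 90% confidence is 1.645, so the margin of error is 1.645 × 0.02662 = 0.04379.
Point estimate p̂₁ − p̂₂ = 0.6196 − 0.7662 = -0.1466.
-0.1466 ± 0.04379 → (-0.190, -0.103).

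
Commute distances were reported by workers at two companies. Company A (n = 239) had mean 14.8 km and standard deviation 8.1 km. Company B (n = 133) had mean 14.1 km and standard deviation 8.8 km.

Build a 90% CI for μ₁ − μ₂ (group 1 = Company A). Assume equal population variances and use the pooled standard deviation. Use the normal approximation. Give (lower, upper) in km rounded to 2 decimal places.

(-0.79, 2.19)

s_p = √[((n₁−1)s₁² + (n₂−1)s₂²)/(n₁+n₂−2)] = √[(238·8.1² + 132·8.8²)/370] = 8.3565.
SE = 8.3565·√(1/239 + 1/133) = 0.9040.
With z* = 1.645, margin = 1.645 × 0.9040 = 1.4871.
x̄₁ − x̄₂ = 14.8 − 14.1 = 0.7000; interval 0.7000 ± 1.4871 = (-0.79, 2.19).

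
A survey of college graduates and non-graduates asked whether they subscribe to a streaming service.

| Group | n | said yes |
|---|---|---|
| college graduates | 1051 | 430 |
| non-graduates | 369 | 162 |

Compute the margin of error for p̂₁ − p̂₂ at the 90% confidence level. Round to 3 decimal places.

Sample proportions: 430/1051 = 0.4091, 162/369 = 0.4390.
Each SE is √(p̂(1−p̂)/n): √(0.4091·0.5909/1051) = 0.01517 and √(0.4390·0.5610/369) = 0.02583.
SE(p̂₁ − p̂₂) = √(SE₁² + SE₂²) = √(0.0002301289 + 0.0006671889) = 0.02996, since the two samples are independent.
At 90% confidence z* = 1.645; margin = 1.645 × 0.02996 = 0.04928.

0.049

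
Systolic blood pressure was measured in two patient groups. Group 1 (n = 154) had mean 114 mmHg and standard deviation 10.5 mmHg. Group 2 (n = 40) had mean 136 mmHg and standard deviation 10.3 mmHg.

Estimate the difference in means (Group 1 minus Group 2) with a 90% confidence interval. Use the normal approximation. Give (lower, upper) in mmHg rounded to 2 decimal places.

(-25.02, -18.98)

Standard errors of each mean: 10.5/√154 = 0.8461 and 10.3/√40 = 1.6286.
SE(x̄₁ − x̄₂) = √(0.8461² + 1.6286²) = 1.8353 for independent samples with unequal variances.
With z* = 1.645, the margin is 1.645 × 1.8353 = 3.0191.
x̄₁ − x̄₂ = 114 − 136 = -22.0000; the interval is -22.0000 ± 3.0191 = (-25.02, -18.98).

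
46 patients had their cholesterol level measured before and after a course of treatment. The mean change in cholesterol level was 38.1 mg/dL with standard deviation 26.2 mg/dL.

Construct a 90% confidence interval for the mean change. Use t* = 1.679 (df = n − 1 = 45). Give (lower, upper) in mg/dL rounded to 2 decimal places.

This is a matched-pairs design, so SE = s_d/√n = 26.2/√46 = 3.8630.
Margin = 1.679 × 3.8630 = 6.4860; the interval is 38.1 ± 6.4860 = (31.61, 44.59).

(31.61, 44.59)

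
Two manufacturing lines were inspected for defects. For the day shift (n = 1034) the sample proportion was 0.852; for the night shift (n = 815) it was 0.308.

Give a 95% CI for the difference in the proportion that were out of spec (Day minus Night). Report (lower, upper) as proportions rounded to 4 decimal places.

(0.5056, 0.5824)

Each SE is √(p̂(1−p̂)/n): √(0.8520·0.1480/1034) = 0.01104 and √(0.3080·0.6920/815) = 0.01617.
SE(p̂₁ − p̂₂) = √(SE₁² + SE₂²) = √(0.0001218816 + 0.0002614689) = 0.01958, since the two samples are independent.
At 95% confidence z* = 1.960; margin = 1.960 × 0.01958 = 0.03838.
The difference is 0.8520 − 0.3080 = 0.5440, so the interval is 0.5440 ± 0.03838 = (0.5056, 0.5824).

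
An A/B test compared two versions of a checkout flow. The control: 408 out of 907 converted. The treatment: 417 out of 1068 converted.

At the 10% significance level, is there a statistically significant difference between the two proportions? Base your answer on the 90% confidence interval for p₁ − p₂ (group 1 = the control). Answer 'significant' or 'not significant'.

Sample proportions: 408/907 = 0.4498, 417/1068 = 0.3904.
Each SE is √(p̂(1−p̂)/n): √(0.4498·0.5502/907) = 0.01652 and √(0.3904·0.6096/1068) = 0.01493.
SE(p̂₁ − p̂₂) = √(SE₁² + SE₂²) = √(0.0002729104 + 0.0002229049) = 0.02227, since the two samples are independent.
At 90% confidence z* = 1.645; margin = 1.645 × 0.02227 = 0.03663.
The difference is 0.4498 − 0.3904 = 0.0594, so the interval is 0.0594 ± 0.03663 = (0.02277, 0.09603).
The interval (0.02277, 0.09603) does not contain 0, so the difference is significant.

significant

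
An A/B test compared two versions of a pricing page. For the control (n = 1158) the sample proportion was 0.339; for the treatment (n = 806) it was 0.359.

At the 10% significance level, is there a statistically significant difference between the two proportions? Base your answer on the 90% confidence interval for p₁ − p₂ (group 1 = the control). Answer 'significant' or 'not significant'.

not significant

SE₁ = √(p̂₁(1−p̂₁)/n₁) = √(0.3390·0.6610/1158) = 0.01391; SE₂ = √(0.3590·0.6410/806) = 0.01690.
Independent samples: SE of the difference = √(SE₁² + SE₂²) = √(0.0001934881 + 0.00028561) = 0.02189.
z* for 90% confidence is 1.645, so the margin of error is 1.645 × 0.02189 = 0.03601.
Point estimate p̂₁ − p̂₂ = 0.3390 − 0.3590 = -0.0200.
-0.0200 ± 0.03601 → (-0.05601, 0.01601).
The interval (-0.05601, 0.01601) contains 0, so the difference is not significant.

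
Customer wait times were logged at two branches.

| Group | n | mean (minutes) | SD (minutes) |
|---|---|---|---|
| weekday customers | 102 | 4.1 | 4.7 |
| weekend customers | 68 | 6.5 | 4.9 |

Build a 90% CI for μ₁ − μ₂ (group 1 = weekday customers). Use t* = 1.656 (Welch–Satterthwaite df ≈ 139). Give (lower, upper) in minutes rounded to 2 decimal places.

Per-group SEs: s₁/√n₁ = 4.7/√102 = 0.4654, s₂/√n₂ = 4.9/√68 = 0.5942.
Unpooled SE of the difference: √(0.21659716 + 0.35307364) = 0.7548.
Margin of error = t* · SE = 1.656 × 0.7548 = 1.2499.
x̄₁ − x̄₂ = 4.1 − 6.5 = -2.4000.
CI: -2.4000 ± 1.2499 = (-3.65, -1.15).

(-3.65, -1.15)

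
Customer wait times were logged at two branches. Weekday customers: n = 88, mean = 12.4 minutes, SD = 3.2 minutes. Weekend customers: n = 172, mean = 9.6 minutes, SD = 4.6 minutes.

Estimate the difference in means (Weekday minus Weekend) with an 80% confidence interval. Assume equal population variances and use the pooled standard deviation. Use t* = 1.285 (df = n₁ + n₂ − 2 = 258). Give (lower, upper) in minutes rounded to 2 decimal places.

(2.10, 3.50)

s_p = √[((n₁−1)s₁² + (n₂−1)s₂²)/(n₁+n₂−2)] = √[(87·3.2² + 171·4.6²)/258] = 4.1806.
SE = 4.1806·√(1/88 + 1/172) = 0.5479.
With t* = 1.285, margin = 1.285 × 0.5479 = 0.7041.
x̄₁ − x̄₂ = 12.4 − 9.6 = 2.8000; interval 2.8000 ± 0.7041 = (2.10, 3.50).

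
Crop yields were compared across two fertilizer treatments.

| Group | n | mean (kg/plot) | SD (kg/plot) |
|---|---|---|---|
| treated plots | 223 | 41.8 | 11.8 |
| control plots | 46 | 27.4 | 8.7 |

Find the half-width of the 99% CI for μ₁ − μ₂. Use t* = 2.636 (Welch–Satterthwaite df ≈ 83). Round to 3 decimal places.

3.971

SE₁ = s₁/√n₁ = 11.8/√223 = 0.7902; SE₂ = 8.7/√46 = 1.2827.
Independent samples, unequal variances: SE_diff = √(SE₁² + SE₂²) = √(0.62441604 + 1.64531929) = 1.5066.
t* = 2.636, so margin of error = 2.636 × 1.5066 = 3.9714.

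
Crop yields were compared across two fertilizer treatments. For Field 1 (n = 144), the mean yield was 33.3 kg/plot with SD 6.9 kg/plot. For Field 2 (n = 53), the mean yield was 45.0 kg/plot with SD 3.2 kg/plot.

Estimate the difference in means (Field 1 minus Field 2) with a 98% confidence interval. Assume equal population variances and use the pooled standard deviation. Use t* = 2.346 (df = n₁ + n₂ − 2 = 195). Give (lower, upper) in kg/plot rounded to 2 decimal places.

Pooled variance s_p² = [143·6.9² + 52·3.2²] / (144+53−2) = 37.6447, so s_p = 6.1355.
SE_diff = s_p·√(1/n₁ + 1/n₂) = 6.1355·√(1/144 + 1/53) = 0.9857.
t* = 2.346; margin = 2.346 × 0.9857 = 2.3125.
Difference = 33.3 − 45.0 = -11.7000.
-11.7000 ± 2.3125 → (-14.01, -9.39).

(-14.01, -9.39)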